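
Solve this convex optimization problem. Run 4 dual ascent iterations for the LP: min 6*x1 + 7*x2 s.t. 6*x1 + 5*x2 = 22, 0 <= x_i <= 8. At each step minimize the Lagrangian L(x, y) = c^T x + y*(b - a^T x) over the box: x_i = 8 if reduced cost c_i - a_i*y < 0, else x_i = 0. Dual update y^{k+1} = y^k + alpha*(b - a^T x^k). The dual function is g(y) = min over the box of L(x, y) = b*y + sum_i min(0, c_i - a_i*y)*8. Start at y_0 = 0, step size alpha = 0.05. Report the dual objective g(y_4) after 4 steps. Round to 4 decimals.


Dual ascent for LP: min 6*x1 + 7*x2, 6*x1 + 5*x2 = 22, 0 <= x_i <= 8
Step 1: y^k = 0.0, reduced costs: (6.0, 7.0)
  x^k = (0.0, 0.0), subgradient = b - a^T x = 22.0
  y^{k+1} = 0.0 + 0.05*22.0 = 1.1
Step 2: y^k = 1.1, reduced costs: (-0.6, 1.5)
  x^k = (8.0, 0.0), subgradient = b - a^T x = -26.0
  y^{k+1} = 1.1 + 0.05*-26.0 = -0.2
Step 3: y^k = -0.2, reduced costs: (7.2, 8.0)
  x^k = (0.0, 0.0), subgradient = b - a^T x = 22.0
  y^{k+1} = -0.2 + 0.05*22.0 = 0.9
Step 4: y^k = 0.9, reduced costs: (0.6, 2.5)
  x^k = (0.0, 0.0), subgradient = b - a^T x = 22.0
  y^{k+1} = 0.9 + 0.05*22.0 = 2.0
Dual objective at y_4 = 2.0: reduced costs (-6.0, -3.0), box minimizer x = (8.0, 8.0)
g(y_4) = b*y + (c1 - a1*y)*x1 + (c2 - a2*y)*x2 = 22*2.0 + (-6.0)*8.0 + (-3.0)*8.0 = 44.0 - 48.0 - 24.0 = -28.0


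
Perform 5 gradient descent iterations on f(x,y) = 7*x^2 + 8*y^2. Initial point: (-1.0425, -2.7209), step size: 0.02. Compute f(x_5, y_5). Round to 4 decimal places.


Gradient descent on f(x,y) = 7*x^2 + 8*y^2.
Starting point: (-1.0425, -2.7209), alpha = 0.02
Step 1: grad_x = 2*7*-1.0425 = -14.595, grad_y = 2*8*-2.7209 = -43.5344
  x_1 = -1.0425 - 0.02*-14.595 = -0.7506
  y_1 = -2.7209 - 0.02*-43.5344 = -1.8502
Step 2: grad_x = 2*7*-0.7506 = -10.5084, grad_y = 2*8*-1.8502 = -29.6034
  x_2 = -0.7506 - 0.02*-10.5084 = -0.5404
  y_2 = -1.8502 - 0.02*-29.6034 = -1.2581
Step 3: grad_x = 2*7*-0.5404 = -7.566, grad_y = 2*8*-1.2581 = -20.1303
  x_3 = -0.5404 - 0.02*-7.566 = -0.3891
  y_3 = -1.2581 - 0.02*-20.1303 = -0.8555
Step 4: grad_x = 2*7*-0.3891 = -5.4476, grad_y = 2*8*-0.8555 = -13.6886
  x_4 = -0.3891 - 0.02*-5.4476 = -0.2802
  y_4 = -0.8555 - 0.02*-13.6886 = -0.5818
Step 5: grad_x = 2*7*-0.2802 = -3.9222, grad_y = 2*8*-0.5818 = -9.3083
  x_5 = -0.2802 - 0.02*-3.9222 = -0.2017
  y_5 = -0.5818 - 0.02*-9.3083 = -0.3956
f(-0.2017, -0.3956) = 7*(-0.2017)^2 + 8*(-0.3956)^2 = 1.5368


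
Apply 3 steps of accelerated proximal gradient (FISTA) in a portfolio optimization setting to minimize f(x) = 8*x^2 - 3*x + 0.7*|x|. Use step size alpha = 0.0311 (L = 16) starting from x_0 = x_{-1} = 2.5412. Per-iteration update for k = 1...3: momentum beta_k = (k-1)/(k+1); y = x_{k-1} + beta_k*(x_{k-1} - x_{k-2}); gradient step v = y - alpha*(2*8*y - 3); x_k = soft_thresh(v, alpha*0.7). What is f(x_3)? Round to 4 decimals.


FISTA on f(x) = 8*x^2 - 3*x + 0.7*|x|
L = 16, alpha = 0.0311
Iteration 1: beta = 0.0, y = 2.5412 + 0.0*(2.5412 - 2.5412) = 2.5412
  grad(y) = 37.6592, v = y - alpha*grad = 1.37
  prox(v) = soft_thresh(1.37, 0.0218) = 1.3482
Iteration 2: beta = 0.3333, y = 1.3482 + 0.3333*(1.3482 - 2.5412) = 0.9506
  grad(y) = 12.2091, v = y - alpha*grad = 0.5709
  prox(v) = soft_thresh(0.5709, 0.0218) = 0.5491
Iteration 3: beta = 0.5, y = 0.5491 + 0.5*(0.5491 - 1.3482) = 0.1495
  grad(y) = -0.6075, v = y - alpha*grad = 0.1684
  prox(v) = soft_thresh(0.1684, 0.0218) = 0.1467
f(x_3) = 8*0.1467^2 - 3*0.1467 + 0.7*|0.1467| = -0.1652


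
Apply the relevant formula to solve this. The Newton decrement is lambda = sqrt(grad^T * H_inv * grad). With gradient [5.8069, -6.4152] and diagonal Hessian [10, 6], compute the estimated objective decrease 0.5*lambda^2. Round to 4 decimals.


Step 1: H is diagonal, so H^(-1) * g = [0.5807, -1.0692].
Step 2: g^T H^(-1) g = sum_i g_i^2 / H_ii
  = (5.8069)^2/10 + (-6.4152)^2/6
  = 3.372 + 6.8591 = 10.2311
Step 3: Objective decrease = 0.5 * g^T H^(-1) g = 5.1156


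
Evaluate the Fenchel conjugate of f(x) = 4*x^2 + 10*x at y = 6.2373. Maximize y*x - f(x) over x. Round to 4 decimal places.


f*(y) = sup_x {y*x - a*x^2 - b*x} = sup_x {(y-b)*x - a*x^2}
FOC: (y - b) - 2a*x = 0 => x* = (y - b)/(2a)
x* = (6.2373 - 10)/(2*4) = -0.4703
f*(6.2373) = (y-b)^2/(4a) = (6.2373 - 10)^2/(4*4)
= 14.1579/16 = 0.8849


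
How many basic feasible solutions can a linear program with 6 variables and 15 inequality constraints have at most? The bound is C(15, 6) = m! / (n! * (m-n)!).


Each vertex corresponds to some choice of n active constraints out of m, so the number of vertices is at most C(m, n) = m! / (n!(m-n)!).
m = 15, n = 6
Numerator: 15 * 14 * 13 * 12 * 11 * 10
Denominator: 6! = 720
C(15, 6) = 5005


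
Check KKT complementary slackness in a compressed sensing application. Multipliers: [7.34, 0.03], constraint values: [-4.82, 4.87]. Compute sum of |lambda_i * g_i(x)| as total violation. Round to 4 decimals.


KKT complementary slackness check:
lambda_1 * g_1 = 7.34 * -4.82 = -35.3788
lambda_2 * g_2 = 0.03 * 4.87 = 0.1461
Total violation = 35.3788 + 0.1461 = 35.5249


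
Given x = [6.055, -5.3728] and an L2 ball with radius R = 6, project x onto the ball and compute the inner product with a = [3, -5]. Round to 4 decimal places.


Step 1: Compute ||x|| (intermediates to 6 decimals).
||x|| = sqrt(6.055^2 + (-5.3728)^2) = 8.095061
Step 2: Project.
Since ||x|| > R, scale = R/||x|| = 6/8.095061 = 0.741193, proj(x) = scale * x
proj(x) = [4.487924, -3.982282]
Step 3: Dot product.
a^T * proj(x) = 3*4.487924 - 5*(-3.982282) = 33.3752


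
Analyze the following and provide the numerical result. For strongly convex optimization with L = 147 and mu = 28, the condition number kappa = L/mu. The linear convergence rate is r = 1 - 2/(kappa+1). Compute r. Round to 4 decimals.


Step 1: Compute the condition number.
kappa = L/mu = 147/28 = 5.25
Step 2: Compute the convergence rate.
r = 1 - 2/(kappa + 1) = 1 - 2*mu/(L + mu) = (L - mu)/(L + mu) = 119/175 = 0.68


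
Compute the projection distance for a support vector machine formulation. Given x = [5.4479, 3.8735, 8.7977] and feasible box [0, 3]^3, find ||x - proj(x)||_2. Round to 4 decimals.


Project each component onto [0, 3].
clip(5.4479) = 3.0, clip(3.8735) = 3.0, clip(8.7977) = 3.0
Projection = [3.0, 3.0, 3.0]
Squared diffs: [5.9922, 0.763, 33.6133]
Distance = sqrt(40.3685) = 6.3536


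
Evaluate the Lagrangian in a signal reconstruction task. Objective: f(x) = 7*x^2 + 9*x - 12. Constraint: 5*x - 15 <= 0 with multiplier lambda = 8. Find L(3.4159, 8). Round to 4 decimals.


Step 1: Evaluate f(x).
f(3.4159) = 7*3.4159^2 + 9*3.4159 - 12 = 100.4217
Step 2: Evaluate g(x).
g(3.4159) = 5*3.4159 - 15 = 2.0795
Step 3: Compute Lagrangian.
L = 100.4217 + 8*2.0795 = 117.0577


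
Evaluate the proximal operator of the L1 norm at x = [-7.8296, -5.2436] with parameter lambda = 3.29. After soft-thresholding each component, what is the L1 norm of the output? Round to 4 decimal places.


Soft-thresholding with lambda = 3.29:
prox(-7.8296) = sign(-7.8296)*max(|-7.8296| - 3.29, 0) = -4.5396
prox(-5.2436) = sign(-5.2436)*max(|-5.2436| - 3.29, 0) = -1.9536
prox(x) = [-4.5396, -1.9536]
||prox(x)||_1 = 4.5396 + 1.9536 = 6.4932


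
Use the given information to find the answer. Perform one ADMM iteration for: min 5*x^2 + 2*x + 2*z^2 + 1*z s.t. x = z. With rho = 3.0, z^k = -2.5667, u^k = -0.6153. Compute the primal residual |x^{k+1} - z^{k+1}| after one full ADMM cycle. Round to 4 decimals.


ADMM iteration with rho = 3.0, z^k = -2.5667, u^k = -0.6153
Step 1: x-update.
Minimize 5*x^2 + 2*x + (3.0/2)*(x + 2.5667 - 0.6153)^2
FOC: (2*5 + 3.0)*x = -2 + 3.0*(-2.5667 + 0.6153)
x^{k+1} = -0.6042
Step 2: z-update.
Minimize 2*z^2 + 1*z + (3.0/2)*(-0.6042 - z - 0.6153)^2
FOC: (2*2 + 3.0)*z = -1 + 3.0*(-0.6042 - 0.6153)
z^{k+1} = -0.6655
Step 3: u-update.
u^{k+1} = -0.6153 - 0.6042 + 0.6655 = -0.554
Step 4: Primal residual = |-0.6042 + 0.6655| = 0.0613


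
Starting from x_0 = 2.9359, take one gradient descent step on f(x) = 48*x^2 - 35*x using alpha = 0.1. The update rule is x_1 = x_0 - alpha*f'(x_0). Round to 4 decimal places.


We compute the gradient at x_0 and apply the update.
f'(x) = 96*x - 35
f'(2.9359) = 96*2.9359 - 35 = 246.8464
x_1 = 2.9359 - 0.1*246.8464 = -21.7487


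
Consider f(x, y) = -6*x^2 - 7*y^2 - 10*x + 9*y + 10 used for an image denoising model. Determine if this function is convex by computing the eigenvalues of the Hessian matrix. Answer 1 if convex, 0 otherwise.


The Hessian of f(x,y) = -6*x^2 - 7*y^2 - 10*x + 9*y + 10 is:
H = [[-12, 0], [0, -14]]
Trace = -12 - 14 = -26
Determinant = -12*-14 - (0)^2 = 168
Discriminant = (-26)^2 - 4*168 = 4.0
Eigenvalues: lambda_1 = -14.0, lambda_2 = -12.0
The function is not convex.

0


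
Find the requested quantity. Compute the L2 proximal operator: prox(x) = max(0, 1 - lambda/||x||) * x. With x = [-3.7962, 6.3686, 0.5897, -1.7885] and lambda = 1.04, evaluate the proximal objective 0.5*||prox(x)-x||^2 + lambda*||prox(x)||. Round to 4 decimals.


Step 1: Compute ||x||.
||x|| = 7.6496
Step 2: Compute scaling factor.
scale = max(0, 1 - 1.04/7.6496) = 0.864
Step 3: prox(x) = [-3.2801, 5.5028, 0.5095, -1.5453]
||prox(x)|| = 6.6096
Step 4: Proximal objective.
0.5*||prox-x||^2 = 0.5408
lambda*||prox|| = 6.874
Total = 7.4148


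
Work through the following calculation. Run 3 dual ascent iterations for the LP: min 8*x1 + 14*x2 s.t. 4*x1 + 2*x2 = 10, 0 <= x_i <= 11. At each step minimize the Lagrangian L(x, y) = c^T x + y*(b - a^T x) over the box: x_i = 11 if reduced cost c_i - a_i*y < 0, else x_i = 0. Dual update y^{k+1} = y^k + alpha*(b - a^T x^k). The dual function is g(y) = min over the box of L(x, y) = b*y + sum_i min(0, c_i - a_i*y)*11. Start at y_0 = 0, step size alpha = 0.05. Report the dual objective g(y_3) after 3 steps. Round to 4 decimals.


Dual ascent for LP: min 8*x1 + 14*x2, 4*x1 + 2*x2 = 10, 0 <= x_i <= 11
Step 1: y^k = 0.0, reduced costs: (8.0, 14.0)
  x^k = (0.0, 0.0), subgradient = b - a^T x = 10.0
  y^{k+1} = 0.0 + 0.05*10.0 = 0.5
Step 2: y^k = 0.5, reduced costs: (6.0, 13.0)
  x^k = (0.0, 0.0), subgradient = b - a^T x = 10.0
  y^{k+1} = 0.5 + 0.05*10.0 = 1.0
Step 3: y^k = 1.0, reduced costs: (4.0, 12.0)
  x^k = (0.0, 0.0), subgradient = b - a^T x = 10.0
  y^{k+1} = 1.0 + 0.05*10.0 = 1.5
Dual objective at y_3 = 1.5: reduced costs (2.0, 11.0), box minimizer x = (0.0, 0.0)
g(y_3) = b*y + (c1 - a1*y)*x1 + (c2 - a2*y)*x2 = 10*1.5 + 2.0*0.0 + 11.0*0.0 = 15.0 + 0.0 + 0.0 = 15.0


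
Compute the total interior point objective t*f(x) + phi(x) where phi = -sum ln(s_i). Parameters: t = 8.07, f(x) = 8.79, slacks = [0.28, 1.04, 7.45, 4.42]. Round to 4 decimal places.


Step 1: Compute log-barrier.
ln values: [-1.273, 0.0392, 2.0082, 1.4861]
phi = -(-1.273 + 0.0392 + 2.0082 + 1.4861) = -2.2606
Step 2: Compute augmented objective.
t*f(x) = 8.07*8.79 = 70.9353
Total = 70.9353 - 2.2606 = 68.6747


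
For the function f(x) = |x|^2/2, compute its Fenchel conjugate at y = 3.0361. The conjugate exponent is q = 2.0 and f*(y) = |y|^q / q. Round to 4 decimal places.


The conjugate exponent q satisfies 1/p + 1/q = 1.
p = 2, so q = 2/(2 - 1) = 2.0
|y|^q = 3.0361^2.0 = 9.2179
f*(3.0361) = 9.2179 / 2.0 = 4.609


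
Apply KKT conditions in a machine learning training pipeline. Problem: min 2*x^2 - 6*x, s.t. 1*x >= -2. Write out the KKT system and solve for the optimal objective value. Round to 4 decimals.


Step 1: Try lambda = 0 (constraint inactive).
Stationarity: 2*2*x - 6 = 0
x* = 6/(2*2) = 1.5
Check constraint: 1*1.5 = 1.5 >= -2 -- satisfied.
Step 2: Compute optimal value.
f(x*) = 2*1.5^2 - 6*1.5 = -4.5


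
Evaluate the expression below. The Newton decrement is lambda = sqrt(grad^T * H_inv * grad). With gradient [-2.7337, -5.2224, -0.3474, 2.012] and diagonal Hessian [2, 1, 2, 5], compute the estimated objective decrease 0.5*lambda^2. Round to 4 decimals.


Step 1: H is diagonal, so H^(-1) * g = [-1.3669, -5.2224, -0.1737, 0.4024].
Step 2: g^T H^(-1) g = sum_i g_i^2 / H_ii
  = (-2.7337)^2/2 + (-5.2224)^2/1 + (-0.3474)^2/2 + (2.012)^2/5
  = 3.7366 + 27.2735 + 0.0603 + 0.8096 = 31.88
Step 3: Objective decrease = 0.5 * g^T H^(-1) g = 15.94


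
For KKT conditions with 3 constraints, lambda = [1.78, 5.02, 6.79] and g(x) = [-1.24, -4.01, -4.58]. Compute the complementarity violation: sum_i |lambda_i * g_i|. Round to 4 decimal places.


KKT complementary slackness check:
lambda_1 * g_1 = 1.78 * -1.24 = -2.2072
lambda_2 * g_2 = 5.02 * -4.01 = -20.1302
lambda_3 * g_3 = 6.79 * -4.58 = -31.0982
Total violation = 2.2072 + 20.1302 + 31.0982 = 53.4356


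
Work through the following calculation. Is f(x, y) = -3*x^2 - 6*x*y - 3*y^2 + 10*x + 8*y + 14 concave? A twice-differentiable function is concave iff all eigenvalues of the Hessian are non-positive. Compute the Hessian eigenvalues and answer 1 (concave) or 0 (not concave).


The Hessian of f(x,y) = -3*x^2 - 6*x*y - 3*y^2 + 10*x + 8*y + 14 is:
H = [[-6, -6], [-6, -6]]
Trace = -6 - 6 = -12
Determinant = -6*-6 - (-6)^2 = 0
Discriminant = (-12)^2 - 4*0 = 144.0
Eigenvalues: lambda_1 = -12.0, lambda_2 = 0.0
The function is concave.

1


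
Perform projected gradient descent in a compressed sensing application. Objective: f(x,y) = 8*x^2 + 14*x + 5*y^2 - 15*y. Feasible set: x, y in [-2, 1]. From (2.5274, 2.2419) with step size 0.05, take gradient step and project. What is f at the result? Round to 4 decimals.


Step 1: Compute gradient at (2.5274, 2.2419).
grad_x = 2*8*2.5274 + 14 = 54.4384
grad_y = 2*5*2.2419 - 15 = 7.419
Step 2: Gradient step.
x_raw = 2.5274 - 0.05*54.4384 = -0.1945
y_raw = 2.2419 - 0.05*7.419 = 1.871
Step 3: Project onto [-2, 1].
x_proj = clip(-0.1945) = -0.1945
y_proj = clip(1.871) = 1.0
Step 4: Evaluate f.
f(-0.1945, 1.0) = -12.4206


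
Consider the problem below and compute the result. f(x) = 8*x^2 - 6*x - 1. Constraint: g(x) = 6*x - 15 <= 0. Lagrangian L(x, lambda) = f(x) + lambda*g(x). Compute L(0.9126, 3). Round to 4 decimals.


Step 1: Evaluate f(x).
f(0.9126) = 8*0.9126^2 - 6*0.9126 - 1 = 0.1871
Step 2: Evaluate g(x).
g(0.9126) = 6*0.9126 - 15 = -9.5244
Step 3: Compute Lagrangian.
L = 0.1871 + 3*-9.5244 = -28.3861


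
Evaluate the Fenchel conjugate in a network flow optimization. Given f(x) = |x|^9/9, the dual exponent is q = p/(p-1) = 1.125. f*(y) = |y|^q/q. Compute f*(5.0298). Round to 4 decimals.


The conjugate exponent q satisfies 1/p + 1/q = 1.
p = 9, so q = 9/(9 - 1) = 1.125
|y|^q = 5.0298^1.125 = 6.1552
f*(5.0298) = 6.1552 / 1.125 = 5.4713


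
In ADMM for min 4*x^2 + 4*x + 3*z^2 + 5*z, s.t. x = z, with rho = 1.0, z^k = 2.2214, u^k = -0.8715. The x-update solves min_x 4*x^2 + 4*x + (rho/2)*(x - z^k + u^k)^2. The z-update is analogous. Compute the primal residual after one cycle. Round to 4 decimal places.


ADMM iteration with rho = 1.0, z^k = 2.2214, u^k = -0.8715
Step 1: x-update.
Minimize 4*x^2 + 4*x + (1.0/2)*(x - 2.2214 - 0.8715)^2
FOC: (2*4 + 1.0)*x = -4 + 1.0*(2.2214 + 0.8715)
x^{k+1} = -0.1008
Step 2: z-update.
Minimize 3*z^2 + 5*z + (1.0/2)*(-0.1008 - z - 0.8715)^2
FOC: (2*3 + 1.0)*z = -5 + 1.0*(-0.1008 - 0.8715)
z^{k+1} = -0.8532
Step 3: u-update.
u^{k+1} = -0.8715 - 0.1008 + 0.8532 = -0.1191
Step 4: Primal residual = |-0.1008 + 0.8532| = 0.7524


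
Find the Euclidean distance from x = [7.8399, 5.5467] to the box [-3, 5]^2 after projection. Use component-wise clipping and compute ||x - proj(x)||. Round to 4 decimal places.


Project each component onto [-3, 5].
clip(7.8399) = 5.0, clip(5.5467) = 5.0
Projection = [5.0, 5.0]
Squared diffs: [8.065, 0.2989]
Distance = sqrt(8.3639) = 2.892


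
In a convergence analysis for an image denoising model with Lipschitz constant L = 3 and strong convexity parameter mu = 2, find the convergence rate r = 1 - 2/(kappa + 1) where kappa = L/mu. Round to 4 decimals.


Step 1: Compute the condition number.
kappa = L/mu = 3/2 = 1.5
Step 2: Compute the convergence rate.
r = 1 - 2/(kappa + 1) = 1 - 2*mu/(L + mu) = (L - mu)/(L + mu) = 1/5 = 0.2


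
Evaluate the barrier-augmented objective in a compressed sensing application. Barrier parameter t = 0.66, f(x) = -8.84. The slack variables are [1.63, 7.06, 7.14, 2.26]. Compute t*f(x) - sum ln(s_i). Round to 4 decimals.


Step 1: Compute log-barrier.
ln values: [0.4886, 1.9544, 1.9657, 0.8154]
phi = -(0.4886 + 1.9544 + 1.9657 + 0.8154) = -5.2241
Step 2: Compute augmented objective.
t*f(x) = 0.66*-8.84 = -5.8344
Total = -5.8344 - 5.2241 = -11.0585


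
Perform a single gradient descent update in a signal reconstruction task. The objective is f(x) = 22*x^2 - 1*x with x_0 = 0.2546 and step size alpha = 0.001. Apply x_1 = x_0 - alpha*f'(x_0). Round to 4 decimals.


We compute the gradient at x_0 and apply the update.
f'(x) = 44*x - 1
f'(0.2546) = 44*0.2546 - 1 = 10.2024
x_1 = 0.2546 - 0.001*10.2024 = 0.2444


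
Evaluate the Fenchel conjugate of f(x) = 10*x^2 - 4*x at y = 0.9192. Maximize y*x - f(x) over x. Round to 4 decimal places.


f*(y) = sup_x {y*x - a*x^2 - b*x} = sup_x {(y-b)*x - a*x^2}
FOC: (y - b) - 2a*x = 0 => x* = (y - b)/(2a)
x* = (0.9192 + 4)/(2*10) = 0.246
f*(0.9192) = (y-b)^2/(4a) = (0.9192 + 4)^2/(4*10)
= 24.1985/40 = 0.605


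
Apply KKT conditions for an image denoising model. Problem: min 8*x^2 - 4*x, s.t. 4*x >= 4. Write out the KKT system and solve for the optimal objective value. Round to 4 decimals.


Step 1: Try lambda = 0 (constraint inactive).
x_unc = 4/(2*8) = 0.25
Check: 4*0.25 = 1.0 < 4 -- violated!
Step 2: Constraint must be active: 4*x = 4
x* = 4/4 = 1.0
lambda = (2*8*1.0 - 4)/4 = 3.0
Step 3: Compute optimal value.
f(x*) = 8*1.0^2 - 4*1.0 = 4.0


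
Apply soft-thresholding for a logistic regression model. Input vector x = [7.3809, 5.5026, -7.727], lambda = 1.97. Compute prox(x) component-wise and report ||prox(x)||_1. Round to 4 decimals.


Soft-thresholding with lambda = 1.97:
prox(7.3809) = sign(7.3809)*max(|7.3809| - 1.97, 0) = 5.4109
prox(5.5026) = sign(5.5026)*max(|5.5026| - 1.97, 0) = 3.5326
prox(-7.727) = sign(-7.727)*max(|-7.727| - 1.97, 0) = -5.757
prox(x) = [5.4109, 3.5326, -5.757]
||prox(x)||_1 = 5.4109 + 3.5326 + 5.757 = 14.7005


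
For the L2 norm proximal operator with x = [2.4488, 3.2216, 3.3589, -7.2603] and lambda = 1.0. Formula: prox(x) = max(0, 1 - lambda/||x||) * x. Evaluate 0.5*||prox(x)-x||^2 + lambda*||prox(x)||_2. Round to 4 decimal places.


Step 1: Compute ||x||.
||x|| = 8.9649
Step 2: Compute scaling factor.
scale = max(0, 1 - 1.0/8.9649) = 0.8885
Step 3: prox(x) = [2.1756, 2.8622, 2.9842, -6.4504]
||prox(x)|| = 7.9649
Step 4: Proximal objective.
0.5*||prox-x||^2 = 0.5
lambda*||prox|| = 7.9649
Total = 8.4649


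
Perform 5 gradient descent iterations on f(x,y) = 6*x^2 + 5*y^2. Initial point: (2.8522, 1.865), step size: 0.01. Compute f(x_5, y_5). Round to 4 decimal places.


Gradient descent on f(x,y) = 6*x^2 + 5*y^2.
Starting point: (2.8522, 1.865), alpha = 0.01
Step 1: grad_x = 2*6*2.8522 = 34.2264, grad_y = 2*5*1.865 = 18.65
  x_1 = 2.8522 - 0.01*34.2264 = 2.5099
  y_1 = 1.865 - 0.01*18.65 = 1.6785
Step 2: grad_x = 2*6*2.5099 = 30.1192, grad_y = 2*5*1.6785 = 16.785
  x_2 = 2.5099 - 0.01*30.1192 = 2.2087
  y_2 = 1.6785 - 0.01*16.785 = 1.5107
Step 3: grad_x = 2*6*2.2087 = 26.5049, grad_y = 2*5*1.5107 = 15.1065
  x_3 = 2.2087 - 0.01*26.5049 = 1.9437
  y_3 = 1.5107 - 0.01*15.1065 = 1.3596
Step 4: grad_x = 2*6*1.9437 = 23.3243, grad_y = 2*5*1.3596 = 13.5959
  x_4 = 1.9437 - 0.01*23.3243 = 1.7105
  y_4 = 1.3596 - 0.01*13.5959 = 1.2236
Step 5: grad_x = 2*6*1.7105 = 20.5254, grad_y = 2*5*1.2236 = 12.2363
  x_5 = 1.7105 - 0.01*20.5254 = 1.5052
  y_5 = 1.2236 - 0.01*12.2363 = 1.1013
f(1.5052, 1.1013) = 6*1.5052^2 + 5*1.1013^2 = 19.6576


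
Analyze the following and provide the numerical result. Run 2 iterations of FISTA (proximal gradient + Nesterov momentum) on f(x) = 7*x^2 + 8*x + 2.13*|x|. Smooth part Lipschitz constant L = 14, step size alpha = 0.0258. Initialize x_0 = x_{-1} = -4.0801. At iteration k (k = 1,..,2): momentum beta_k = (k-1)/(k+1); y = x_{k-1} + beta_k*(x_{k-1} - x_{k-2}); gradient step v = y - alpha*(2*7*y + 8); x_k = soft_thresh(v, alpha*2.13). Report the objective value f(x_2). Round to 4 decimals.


FISTA on f(x) = 7*x^2 + 8*x + 2.13*|x|
L = 14, alpha = 0.0258
Iteration 1: beta = 0.0, y = -4.0801 + 0.0*(-4.0801 + 4.0801) = -4.0801
  grad(y) = -49.1214, v = y - alpha*grad = -2.8128
  prox(v) = soft_thresh(-2.8128, 0.055) = -2.7578
Iteration 2: beta = 0.3333, y = -2.7578 + 0.3333*(-2.7578 + 4.0801) = -2.3171
  grad(y) = -24.4387, v = y - alpha*grad = -1.6865
  prox(v) = soft_thresh(-1.6865, 0.055) = -1.6316
f(x_2) = 7*(-1.6316)^2 + 8*(-1.6316) + 2.13*|-1.6316| = 9.057


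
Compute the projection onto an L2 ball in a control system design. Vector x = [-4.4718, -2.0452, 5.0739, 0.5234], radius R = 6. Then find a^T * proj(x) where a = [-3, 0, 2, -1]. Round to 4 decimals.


Step 1: Compute ||x|| (intermediates to 6 decimals).
||x|| = sqrt((-4.4718)^2 + (-2.0452)^2 + 5.0739^2 + 0.5234^2) = 7.085072
Step 2: Project.
Since ||x|| > R, scale = R/||x|| = 6/7.085072 = 0.846851, proj(x) = scale * x
proj(x) = [-3.786948, -1.73198, 4.296837, 0.443242]
Step 3: Dot product.
a^T * proj(x) = -3*(-3.786948) + 0*(-1.73198) + 2*4.296837 - 1*0.443242 = 19.5113


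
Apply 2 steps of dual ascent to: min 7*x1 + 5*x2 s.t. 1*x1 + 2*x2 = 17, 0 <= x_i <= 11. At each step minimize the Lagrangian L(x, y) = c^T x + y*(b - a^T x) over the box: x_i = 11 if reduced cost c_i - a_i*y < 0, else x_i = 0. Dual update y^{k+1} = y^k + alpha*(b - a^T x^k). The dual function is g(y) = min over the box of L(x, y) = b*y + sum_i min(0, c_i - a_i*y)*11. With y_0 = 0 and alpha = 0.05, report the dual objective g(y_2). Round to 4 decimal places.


Dual ascent for LP: min 7*x1 + 5*x2, 1*x1 + 2*x2 = 17, 0 <= x_i <= 11
Step 1: y^k = 0.0, reduced costs: (7.0, 5.0)
  x^k = (0.0, 0.0), subgradient = b - a^T x = 17.0
  y^{k+1} = 0.0 + 0.05*17.0 = 0.85
Step 2: y^k = 0.85, reduced costs: (6.15, 3.3)
  x^k = (0.0, 0.0), subgradient = b - a^T x = 17.0
  y^{k+1} = 0.85 + 0.05*17.0 = 1.7
Dual objective at y_2 = 1.7: reduced costs (5.3, 1.6), box minimizer x = (0.0, 0.0)
g(y_2) = b*y + (c1 - a1*y)*x1 + (c2 - a2*y)*x2 = 17*1.7 + 5.3*0.0 + 1.6*0.0 = 28.9 + 0.0 + 0.0 = 28.9


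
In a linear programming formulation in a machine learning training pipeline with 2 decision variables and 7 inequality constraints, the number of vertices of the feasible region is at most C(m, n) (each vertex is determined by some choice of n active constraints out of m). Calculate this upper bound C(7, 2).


Each vertex corresponds to some choice of n active constraints out of m, so the number of vertices is at most C(m, n) = m! / (n!(m-n)!).
m = 7, n = 2
Numerator: 7 * 6
Denominator: 2! = 2
C(7, 2) = 21


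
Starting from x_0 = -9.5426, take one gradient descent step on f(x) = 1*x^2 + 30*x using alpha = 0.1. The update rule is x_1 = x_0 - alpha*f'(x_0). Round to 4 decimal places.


We compute the gradient at x_0 and apply the update.
f'(x) = 2*x + 30
f'(-9.5426) = 2*-9.5426 + 30 = 10.9148
x_1 = -9.5426 - 0.1*10.9148 = -10.6341


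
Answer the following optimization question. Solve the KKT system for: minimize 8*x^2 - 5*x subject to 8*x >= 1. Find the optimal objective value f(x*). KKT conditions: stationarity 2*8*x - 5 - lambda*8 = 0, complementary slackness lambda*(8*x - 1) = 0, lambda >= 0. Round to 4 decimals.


Step 1: Try lambda = 0 (constraint inactive).
Stationarity: 2*8*x - 5 = 0
x* = 5/(2*8) = 0.3125
Check constraint: 8*0.3125 = 2.5 >= 1 -- satisfied.
Step 2: Compute optimal value.
f(x*) = 8*0.3125^2 - 5*0.3125 = -0.7813


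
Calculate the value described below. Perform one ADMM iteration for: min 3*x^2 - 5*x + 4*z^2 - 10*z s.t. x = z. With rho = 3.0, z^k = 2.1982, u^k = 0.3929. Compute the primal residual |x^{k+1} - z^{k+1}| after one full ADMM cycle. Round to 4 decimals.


ADMM iteration with rho = 3.0, z^k = 2.1982, u^k = 0.3929
Step 1: x-update.
Minimize 3*x^2 - 5*x + (3.0/2)*(x - 2.1982 + 0.3929)^2
FOC: (2*3 + 3.0)*x = 5 + 3.0*(2.1982 - 0.3929)
x^{k+1} = 1.1573
Step 2: z-update.
Minimize 4*z^2 - 10*z + (3.0/2)*(1.1573 - z + 0.3929)^2
FOC: (2*4 + 3.0)*z = 10 + 3.0*(1.1573 + 0.3929)
z^{k+1} = 1.3319
Step 3: u-update.
u^{k+1} = 0.3929 + 1.1573 - 1.3319 = 0.2183
Step 4: Primal residual = |1.1573 - 1.3319| = 0.1746


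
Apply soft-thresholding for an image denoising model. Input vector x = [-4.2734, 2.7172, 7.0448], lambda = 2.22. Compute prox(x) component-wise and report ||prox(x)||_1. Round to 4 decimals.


Soft-thresholding with lambda = 2.22:
prox(-4.2734) = sign(-4.2734)*max(|-4.2734| - 2.22, 0) = -2.0534
prox(2.7172) = sign(2.7172)*max(|2.7172| - 2.22, 0) = 0.4972
prox(7.0448) = sign(7.0448)*max(|7.0448| - 2.22, 0) = 4.8248
prox(x) = [-2.0534, 0.4972, 4.8248]
||prox(x)||_1 = 2.0534 + 0.4972 + 4.8248 = 7.3754


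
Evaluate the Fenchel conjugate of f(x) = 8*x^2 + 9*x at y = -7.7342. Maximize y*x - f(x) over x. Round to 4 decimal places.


f*(y) = sup_x {y*x - a*x^2 - b*x} = sup_x {(y-b)*x - a*x^2}
FOC: (y - b) - 2a*x = 0 => x* = (y - b)/(2a)
x* = (-7.7342 - 9)/(2*8) = -1.0459
f*(-7.7342) = (y-b)^2/(4a) = (-7.7342 - 9)^2/(4*8)
= 280.0334/32 = 8.751


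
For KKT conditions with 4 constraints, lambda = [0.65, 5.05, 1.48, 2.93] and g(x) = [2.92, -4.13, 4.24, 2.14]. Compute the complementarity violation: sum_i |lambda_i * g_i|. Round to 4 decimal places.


KKT complementary slackness check:
lambda_1 * g_1 = 0.65 * 2.92 = 1.898
lambda_2 * g_2 = 5.05 * -4.13 = -20.8565
lambda_3 * g_3 = 1.48 * 4.24 = 6.2752
lambda_4 * g_4 = 2.93 * 2.14 = 6.2702
Total violation = 1.898 + 20.8565 + 6.2752 + 6.2702 = 35.2999


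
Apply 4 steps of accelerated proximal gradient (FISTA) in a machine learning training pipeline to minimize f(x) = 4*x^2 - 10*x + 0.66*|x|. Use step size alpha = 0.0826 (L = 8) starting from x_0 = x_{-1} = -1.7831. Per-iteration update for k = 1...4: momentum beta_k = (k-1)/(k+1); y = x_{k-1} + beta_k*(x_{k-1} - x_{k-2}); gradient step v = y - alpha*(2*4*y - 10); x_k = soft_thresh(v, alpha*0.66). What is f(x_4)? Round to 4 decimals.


FISTA on f(x) = 4*x^2 - 10*x + 0.66*|x|
L = 8, alpha = 0.0826
Iteration 1: beta = 0.0, y = -1.7831 + 0.0*(-1.7831 + 1.7831) = -1.7831
  grad(y) = -24.2648, v = y - alpha*grad = 0.2212
  prox(v) = soft_thresh(0.2212, 0.0545) = 0.1667
Iteration 2: beta = 0.3333, y = 0.1667 + 0.3333*(0.1667 + 1.7831) = 0.8166
  grad(y) = -3.4674, v = y - alpha*grad = 1.103
  prox(v) = soft_thresh(1.103, 0.0545) = 1.0485
Iteration 3: beta = 0.5, y = 1.0485 + 0.5*(1.0485 - 0.1667) = 1.4894
  grad(y) = 1.915, v = y - alpha*grad = 1.3312
  prox(v) = soft_thresh(1.3312, 0.0545) = 1.2767
Iteration 4: beta = 0.6, y = 1.2767 + 0.6*(1.2767 - 1.0485) = 1.4136
  grad(y) = 1.3088, v = y - alpha*grad = 1.3055
  prox(v) = soft_thresh(1.3055, 0.0545) = 1.251
f(x_4) = 4*1.251^2 - 10*1.251 + 0.66*|1.251| = -5.4243


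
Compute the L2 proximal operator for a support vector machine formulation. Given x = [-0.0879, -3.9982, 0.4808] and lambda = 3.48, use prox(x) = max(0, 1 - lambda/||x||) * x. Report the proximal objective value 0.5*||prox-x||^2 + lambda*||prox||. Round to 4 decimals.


Step 1: Compute ||x||.
||x|| = 4.028
Step 2: Compute scaling factor.
scale = max(0, 1 - 3.48/4.028) = 0.136
Step 3: prox(x) = [-0.012, -0.5439, 0.0654]
||prox(x)|| = 0.548
Step 4: Proximal objective.
0.5*||prox-x||^2 = 6.0552
lambda*||prox|| = 1.907
Total = 7.9621


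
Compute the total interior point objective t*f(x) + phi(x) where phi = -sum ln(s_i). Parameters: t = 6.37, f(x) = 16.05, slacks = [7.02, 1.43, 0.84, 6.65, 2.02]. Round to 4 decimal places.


Step 1: Compute log-barrier.
ln values: [1.9488, 0.3577, -0.1744, 1.8946, 0.7031]
phi = -(1.9488 + 0.3577 - 0.1744 + 1.8946 + 0.7031) = -4.7298
Step 2: Compute augmented objective.
t*f(x) = 6.37*16.05 = 102.2385
Total = 102.2385 - 4.7298 = 97.5087


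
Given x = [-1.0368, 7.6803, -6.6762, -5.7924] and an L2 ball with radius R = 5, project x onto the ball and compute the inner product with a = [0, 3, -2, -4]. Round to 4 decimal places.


Step 1: Compute ||x|| (intermediates to 6 decimals).
||x|| = sqrt((-1.0368)^2 + 7.6803^2 + (-6.6762)^2 + (-5.7924)^2) = 11.755233
Step 2: Project.
Since ||x|| > R, scale = R/||x|| = 5/11.755233 = 0.425342, proj(x) = scale * x
proj(x) = [-0.440995, 3.266754, -2.839668, -2.463751]
Step 3: Dot product.
a^T * proj(x) = 0*(-0.440995) + 3*3.266754 - 2*(-2.839668) - 4*(-2.463751) = 25.3346


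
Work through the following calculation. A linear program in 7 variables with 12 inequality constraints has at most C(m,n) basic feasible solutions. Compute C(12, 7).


Each vertex corresponds to some choice of n active constraints out of m, so the number of vertices is at most C(m, n) = m! / (n!(m-n)!).
m = 12, n = 7
Numerator: 12 * 11 * 10 * 9 * 8 * 7 * 6
Denominator: 7! = 5040
C(12, 7) = 792


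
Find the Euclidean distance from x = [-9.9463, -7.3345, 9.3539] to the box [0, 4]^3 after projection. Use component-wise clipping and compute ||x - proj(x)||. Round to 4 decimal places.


Project each component onto [0, 4].
clip(-9.9463) = 0.0, clip(-7.3345) = 0.0, clip(9.3539) = 4.0
Projection = [0.0, 0.0, 4.0]
Squared diffs: [98.9289, 53.7949, 28.6642]
Distance = sqrt(181.388) = 13.468


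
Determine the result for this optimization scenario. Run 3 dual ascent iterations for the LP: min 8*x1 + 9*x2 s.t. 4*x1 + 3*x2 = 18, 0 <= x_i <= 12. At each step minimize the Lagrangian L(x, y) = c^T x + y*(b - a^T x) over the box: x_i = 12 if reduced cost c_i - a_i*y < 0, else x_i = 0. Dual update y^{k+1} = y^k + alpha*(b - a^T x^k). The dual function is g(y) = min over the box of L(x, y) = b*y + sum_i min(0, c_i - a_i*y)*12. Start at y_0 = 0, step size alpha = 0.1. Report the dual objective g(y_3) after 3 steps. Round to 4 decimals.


Dual ascent for LP: min 8*x1 + 9*x2, 4*x1 + 3*x2 = 18, 0 <= x_i <= 12
Step 1: y^k = 0.0, reduced costs: (8.0, 9.0)
  x^k = (0.0, 0.0), subgradient = b - a^T x = 18.0
  y^{k+1} = 0.0 + 0.1*18.0 = 1.8
Step 2: y^k = 1.8, reduced costs: (0.8, 3.6)
  x^k = (0.0, 0.0), subgradient = b - a^T x = 18.0
  y^{k+1} = 1.8 + 0.1*18.0 = 3.6
Step 3: y^k = 3.6, reduced costs: (-6.4, -1.8)
  x^k = (12.0, 12.0), subgradient = b - a^T x = -66.0
  y^{k+1} = 3.6 + 0.1*-66.0 = -3.0
Dual objective at y_3 = -3.0: reduced costs (20.0, 18.0), box minimizer x = (0.0, 0.0)
g(y_3) = b*y + (c1 - a1*y)*x1 + (c2 - a2*y)*x2 = 18*(-3.0) + 20.0*0.0 + 18.0*0.0 = -54.0 + 0.0 + 0.0 = -54.0


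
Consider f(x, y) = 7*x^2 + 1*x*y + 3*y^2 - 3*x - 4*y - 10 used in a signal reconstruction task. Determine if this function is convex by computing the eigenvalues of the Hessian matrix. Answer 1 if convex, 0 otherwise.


The Hessian of f(x,y) = 7*x^2 + 1*x*y + 3*y^2 - 3*x - 4*y - 10 is:
H = [[14, 1], [1, 6]]
Trace = 14 + 6 = 20
Determinant = 14*6 - (1)^2 = 83
Discriminant = (20)^2 - 4*83 = 68.0
Eigenvalues: lambda_1 = 5.8769, lambda_2 = 14.1231
The function is convex.

1


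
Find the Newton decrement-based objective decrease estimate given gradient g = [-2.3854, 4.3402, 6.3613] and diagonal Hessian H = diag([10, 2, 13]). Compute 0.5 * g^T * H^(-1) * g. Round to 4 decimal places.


Step 1: H is diagonal, so H^(-1) * g = [-0.2385, 2.1701, 0.4893].
Step 2: g^T H^(-1) g = sum_i g_i^2 / H_ii
  = (-2.3854)^2/10 + (4.3402)^2/2 + (6.3613)^2/13
  = 0.569 + 9.4187 + 3.1128 = 13.1005
Step 3: Objective decrease = 0.5 * g^T H^(-1) g = 6.5502


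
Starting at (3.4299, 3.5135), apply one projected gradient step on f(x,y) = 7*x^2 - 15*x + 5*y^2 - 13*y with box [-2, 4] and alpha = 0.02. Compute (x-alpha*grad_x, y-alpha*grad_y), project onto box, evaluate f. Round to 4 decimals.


Step 1: Compute gradient at (3.4299, 3.5135).
grad_x = 2*7*3.4299 - 15 = 33.0186
grad_y = 2*5*3.5135 - 13 = 22.135
Step 2: Gradient step.
x_raw = 3.4299 - 0.02*33.0186 = 2.7695
y_raw = 3.5135 - 0.02*22.135 = 3.0708
Step 3: Project onto [-2, 4].
x_proj = clip(2.7695) = 2.7695
y_proj = clip(3.0708) = 3.0708
Step 4: Evaluate f.
f(2.7695, 3.0708) = 19.3777


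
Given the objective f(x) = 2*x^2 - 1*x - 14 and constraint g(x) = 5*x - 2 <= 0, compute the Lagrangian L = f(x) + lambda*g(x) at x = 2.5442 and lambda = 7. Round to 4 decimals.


Step 1: Evaluate f(x).
f(2.5442) = 2*2.5442^2 - 1*2.5442 - 14 = -3.5983
Step 2: Evaluate g(x).
g(2.5442) = 5*2.5442 - 2 = 10.721
Step 3: Compute Lagrangian.
L = -3.5983 + 7*10.721 = 71.4487


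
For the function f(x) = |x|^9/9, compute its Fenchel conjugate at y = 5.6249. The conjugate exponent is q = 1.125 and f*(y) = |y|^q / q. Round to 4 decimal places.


The conjugate exponent q satisfies 1/p + 1/q = 1.
p = 9, so q = 9/(9 - 1) = 1.125
|y|^q = 5.6249^1.125 = 6.9804
f*(5.6249) = 6.9804 / 1.125 = 6.2048


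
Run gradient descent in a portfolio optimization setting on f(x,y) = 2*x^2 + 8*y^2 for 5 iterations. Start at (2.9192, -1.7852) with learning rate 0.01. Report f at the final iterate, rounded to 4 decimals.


Gradient descent on f(x,y) = 2*x^2 + 8*y^2.
Starting point: (2.9192, -1.7852), alpha = 0.01
Step 1: grad_x = 2*2*2.9192 = 11.6768, grad_y = 2*8*-1.7852 = -28.5632
  x_1 = 2.9192 - 0.01*11.6768 = 2.8024
  y_1 = -1.7852 - 0.01*-28.5632 = -1.4996
Step 2: grad_x = 2*2*2.8024 = 11.2097, grad_y = 2*8*-1.4996 = -23.9931
  x_2 = 2.8024 - 0.01*11.2097 = 2.6903
  y_2 = -1.4996 - 0.01*-23.9931 = -1.2596
Step 3: grad_x = 2*2*2.6903 = 10.7613, grad_y = 2*8*-1.2596 = -20.1542
  x_3 = 2.6903 - 0.01*10.7613 = 2.5827
  y_3 = -1.2596 - 0.01*-20.1542 = -1.0581
Step 4: grad_x = 2*2*2.5827 = 10.3309, grad_y = 2*8*-1.0581 = -16.9295
  x_4 = 2.5827 - 0.01*10.3309 = 2.4794
  y_4 = -1.0581 - 0.01*-16.9295 = -0.8888
Step 5: grad_x = 2*2*2.4794 = 9.9176, grad_y = 2*8*-0.8888 = -14.2208
  x_5 = 2.4794 - 0.01*9.9176 = 2.3802
  y_5 = -0.8888 - 0.01*-14.2208 = -0.7466
f(2.3802, -0.7466) = 2*2.3802^2 + 8*(-0.7466)^2 = 15.7902


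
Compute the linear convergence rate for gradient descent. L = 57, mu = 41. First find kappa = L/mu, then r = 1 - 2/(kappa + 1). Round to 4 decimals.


Step 1: Compute the condition number.
kappa = L/mu = 57/41 = 1.3902
Step 2: Compute the convergence rate.
r = 1 - 2/(kappa + 1) = 1 - 2*mu/(L + mu) = (L - mu)/(L + mu) = 16/98 = 0.1633


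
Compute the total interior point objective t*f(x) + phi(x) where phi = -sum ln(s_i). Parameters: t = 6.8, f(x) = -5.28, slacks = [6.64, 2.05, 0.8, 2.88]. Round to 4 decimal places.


Step 1: Compute log-barrier.
ln values: [1.8931, 0.7178, -0.2231, 1.0578]
phi = -(1.8931 + 0.7178 - 0.2231 + 1.0578) = -3.4456
Step 2: Compute augmented objective.
t*f(x) = 6.8*-5.28 = -35.904
Total = -35.904 - 3.4456 = -39.3496


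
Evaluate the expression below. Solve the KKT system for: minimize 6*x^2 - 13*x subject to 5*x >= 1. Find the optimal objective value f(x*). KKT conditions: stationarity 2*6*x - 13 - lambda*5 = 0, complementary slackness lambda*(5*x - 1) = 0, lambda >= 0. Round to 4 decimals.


Step 1: Try lambda = 0 (constraint inactive).
Stationarity: 2*6*x - 13 = 0
x* = 13/(2*6) = 13/12 = 1.0833 (rounded; the exact value 13/12 is used below)
Check constraint: 5*1.0833 = 5.4165 >= 1 -- satisfied.
Step 2: Compute optimal value.
f(x*) = 6*(13/12)^2 - 13*(13/12) = -7.0417


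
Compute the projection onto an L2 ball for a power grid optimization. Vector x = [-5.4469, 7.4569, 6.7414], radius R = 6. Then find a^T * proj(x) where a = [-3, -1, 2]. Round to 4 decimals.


Step 1: Compute ||x|| (intermediates to 6 decimals).
||x|| = sqrt((-5.4469)^2 + 7.4569^2 + 6.7414^2) = 11.433309
Step 2: Project.
Since ||x|| > R, scale = R/||x|| = 6/11.433309 = 0.524782, proj(x) = scale * x
proj(x) = [-2.858435, 3.913247, 3.537765]
Step 3: Dot product.
a^T * proj(x) = -3*(-2.858435) - 1*3.913247 + 2*3.537765 = 11.7376


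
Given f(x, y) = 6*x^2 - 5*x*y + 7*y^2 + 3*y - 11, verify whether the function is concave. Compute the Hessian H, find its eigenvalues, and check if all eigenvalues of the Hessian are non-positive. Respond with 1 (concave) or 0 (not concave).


The Hessian of f(x,y) = 6*x^2 - 5*x*y + 7*y^2 + 3*y - 11 is:
H = [[12, -5], [-5, 14]]
Trace = 12 + 14 = 26
Determinant = 12*14 - (-5)^2 = 143
Discriminant = (26)^2 - 4*143 = 104.0
Eigenvalues: lambda_1 = 7.901, lambda_2 = 18.099
The function is not concave.

0


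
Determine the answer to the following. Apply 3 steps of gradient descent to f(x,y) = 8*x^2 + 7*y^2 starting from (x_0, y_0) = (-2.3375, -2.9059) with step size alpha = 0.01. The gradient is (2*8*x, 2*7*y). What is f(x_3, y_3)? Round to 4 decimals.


Gradient descent on f(x,y) = 8*x^2 + 7*y^2.
Starting point: (-2.3375, -2.9059), alpha = 0.01
Step 1: grad_x = 2*8*-2.3375 = -37.4, grad_y = 2*7*-2.9059 = -40.6826
  x_1 = -2.3375 - 0.01*-37.4 = -1.9635
  y_1 = -2.9059 - 0.01*-40.6826 = -2.4991
Step 2: grad_x = 2*8*-1.9635 = -31.416, grad_y = 2*7*-2.4991 = -34.987
  x_2 = -1.9635 - 0.01*-31.416 = -1.6493
  y_2 = -2.4991 - 0.01*-34.987 = -2.1492
Step 3: grad_x = 2*8*-1.6493 = -26.3894, grad_y = 2*7*-2.1492 = -30.0889
  x_3 = -1.6493 - 0.01*-26.3894 = -1.3854
  y_3 = -2.1492 - 0.01*-30.0889 = -1.8483
f(-1.3854, -1.8483) = 8*(-1.3854)^2 + 7*(-1.8483)^2 = 39.2696


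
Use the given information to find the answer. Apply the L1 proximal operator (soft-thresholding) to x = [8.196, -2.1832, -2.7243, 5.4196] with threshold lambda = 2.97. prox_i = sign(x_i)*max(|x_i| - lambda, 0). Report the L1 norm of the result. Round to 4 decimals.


Soft-thresholding with lambda = 2.97:
prox(8.196) = sign(8.196)*max(|8.196| - 2.97, 0) = 5.226
prox(-2.1832) = sign(-2.1832)*max(|-2.1832| - 2.97, 0) = 0.0
prox(-2.7243) = sign(-2.7243)*max(|-2.7243| - 2.97, 0) = 0.0
prox(5.4196) = sign(5.4196)*max(|5.4196| - 2.97, 0) = 2.4496
prox(x) = [5.226, 0.0, 0.0, 2.4496]
||prox(x)||_1 = 5.226 + 0.0 + 0.0 + 2.4496 = 7.6756


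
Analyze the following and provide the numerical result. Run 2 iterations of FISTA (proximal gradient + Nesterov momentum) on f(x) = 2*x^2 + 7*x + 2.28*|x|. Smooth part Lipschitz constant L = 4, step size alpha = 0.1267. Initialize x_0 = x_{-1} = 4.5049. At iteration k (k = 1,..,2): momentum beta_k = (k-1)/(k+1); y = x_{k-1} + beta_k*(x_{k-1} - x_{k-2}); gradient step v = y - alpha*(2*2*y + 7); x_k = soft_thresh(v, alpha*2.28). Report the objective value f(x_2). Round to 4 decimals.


FISTA on f(x) = 2*x^2 + 7*x + 2.28*|x|
L = 4, alpha = 0.1267
Iteration 1: beta = 0.0, y = 4.5049 + 0.0*(4.5049 - 4.5049) = 4.5049
  grad(y) = 25.0196, v = y - alpha*grad = 1.3349
  prox(v) = soft_thresh(1.3349, 0.2889) = 1.046
Iteration 2: beta = 0.3333, y = 1.046 + 0.3333*(1.046 - 4.5049) = -0.1069
  grad(y) = 6.5724, v = y - alpha*grad = -0.9396
  prox(v) = soft_thresh(-0.9396, 0.2889) = -0.6508
f(x_2) = 2*(-0.6508)^2 + 7*(-0.6508) + 2.28*|-0.6508| = -2.2246


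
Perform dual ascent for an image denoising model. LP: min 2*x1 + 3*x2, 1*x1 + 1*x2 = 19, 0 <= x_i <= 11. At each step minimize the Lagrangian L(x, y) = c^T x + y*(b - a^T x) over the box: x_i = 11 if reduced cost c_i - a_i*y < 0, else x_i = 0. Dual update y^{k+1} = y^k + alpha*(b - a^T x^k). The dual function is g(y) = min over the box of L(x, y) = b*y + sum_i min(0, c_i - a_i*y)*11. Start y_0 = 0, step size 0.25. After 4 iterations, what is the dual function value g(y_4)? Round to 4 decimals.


Dual ascent for LP: min 2*x1 + 3*x2, 1*x1 + 1*x2 = 19, 0 <= x_i <= 11
Step 1: y^k = 0.0, reduced costs: (2.0, 3.0)
  x^k = (0.0, 0.0), subgradient = b - a^T x = 19.0
  y^{k+1} = 0.0 + 0.25*19.0 = 4.75
Step 2: y^k = 4.75, reduced costs: (-2.75, -1.75)
  x^k = (11.0, 11.0), subgradient = b - a^T x = -3.0
  y^{k+1} = 4.75 + 0.25*-3.0 = 4.0
Step 3: y^k = 4.0, reduced costs: (-2.0, -1.0)
  x^k = (11.0, 11.0), subgradient = b - a^T x = -3.0
  y^{k+1} = 4.0 + 0.25*-3.0 = 3.25
Step 4: y^k = 3.25, reduced costs: (-1.25, -0.25)
  x^k = (11.0, 11.0), subgradient = b - a^T x = -3.0
  y^{k+1} = 3.25 + 0.25*-3.0 = 2.5
Dual objective at y_4 = 2.5: reduced costs (-0.5, 0.5), box minimizer x = (11.0, 0.0)
g(y_4) = b*y + (c1 - a1*y)*x1 + (c2 - a2*y)*x2 = 19*2.5 + (-0.5)*11.0 + 0.5*0.0 = 47.5 - 5.5 + 0.0 = 42.0


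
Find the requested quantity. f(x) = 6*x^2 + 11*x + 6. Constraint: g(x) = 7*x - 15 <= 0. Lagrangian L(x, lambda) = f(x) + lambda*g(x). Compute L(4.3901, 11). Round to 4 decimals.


Step 1: Evaluate f(x).
f(4.3901) = 6*4.3901^2 + 11*4.3901 + 6 = 169.929
Step 2: Evaluate g(x).
g(4.3901) = 7*4.3901 - 15 = 15.7307
Step 3: Compute Lagrangian.
L = 169.929 + 11*15.7307 = 342.9667
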